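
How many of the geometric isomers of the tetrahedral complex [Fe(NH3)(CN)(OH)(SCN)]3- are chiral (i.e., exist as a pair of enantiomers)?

In a tetrahedral complex all four positions are equivalent and every pair of ligands is adjacent — there is no cis/trans distinction.
Only one geometric arrangement is possible; it has no improper symmetry element, so it exists as a pair of enantiomers (2 stereoisomers).

1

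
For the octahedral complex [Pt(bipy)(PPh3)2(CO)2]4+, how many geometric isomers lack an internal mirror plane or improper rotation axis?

An octahedron has six vertices in three trans pairs; every non-trans pair is cis.
Each bipy is bidentate and must span two cis positions.
The distinct arrangements are (3 in all): PPh3 cis, CO trans; PPh3 cis, CO cis (chiral); PPh3 trans, CO cis.
One of these lacks any improper symmetry element and so occurs as an enantiomeric pair, giving 3 + 1 = 4 stereoisomers in total.

1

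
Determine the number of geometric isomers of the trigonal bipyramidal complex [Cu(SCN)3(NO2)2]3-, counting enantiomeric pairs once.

3

In a trigonal bipyramid the two axial positions differ from the three equatorial ones.
Systematic placement gives 3 geometric isomers: NO2 both axial; NO2 one axial, one equatorial; NO2 both equatorial.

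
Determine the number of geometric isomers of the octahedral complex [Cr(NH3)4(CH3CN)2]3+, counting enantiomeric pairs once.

The six octahedral sites form three mutually perpendicular trans pairs.
Working through the distinct placements yields 2 geometric isomers: CH3CN trans; CH3CN cis.

2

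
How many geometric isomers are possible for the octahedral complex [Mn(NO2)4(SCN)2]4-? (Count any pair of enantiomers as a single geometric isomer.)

2

The distinct arrangements are (2 in all): SCN trans; SCN cis.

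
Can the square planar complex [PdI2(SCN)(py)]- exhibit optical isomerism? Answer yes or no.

no

A square has two trans pairs of vertices; adjacent vertices are cis.
There are 2 geometric isomers: I cis; I trans.
Each arrangement has an internal mirror plane or centre of symmetry, so none is chiral.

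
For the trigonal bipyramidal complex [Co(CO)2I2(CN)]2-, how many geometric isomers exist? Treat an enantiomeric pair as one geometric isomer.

In a trigonal bipyramid the two axial positions differ from the three equatorial ones.
Systematic enumeration (placing each ligand type in turn and discarding arrangements equivalent by rotation or reflection) gives 5 geometric isomers.

5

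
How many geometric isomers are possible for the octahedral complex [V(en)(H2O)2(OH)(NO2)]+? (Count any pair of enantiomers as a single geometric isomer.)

Each en is bidentate and must span two cis positions.
There are 4 geometric isomers: H2O trans; H2O cis (3 arrangements, 2 chiral).

4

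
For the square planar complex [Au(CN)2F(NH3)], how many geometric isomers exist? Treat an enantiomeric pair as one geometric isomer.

2

A square has two trans pairs of vertices; adjacent vertices are cis.
The distinct arrangements are (2 in all): CN cis; CN trans.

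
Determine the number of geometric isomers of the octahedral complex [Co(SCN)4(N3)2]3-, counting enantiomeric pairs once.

In an octahedral complex each vertex has one trans partner and four cis neighbours.
Systematic placement gives 2 geometric isomers: N3 trans; N3 cis.

2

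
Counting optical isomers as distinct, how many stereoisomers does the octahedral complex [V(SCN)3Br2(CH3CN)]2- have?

3

The six octahedral sites form three mutually perpendicular trans pairs.
There are 3 geometric isomers: SCN mer, Br trans; SCN mer, Br cis; SCN fac, Br cis.
Each arrangement has an internal mirror plane or centre of symmetry, so none is chiral.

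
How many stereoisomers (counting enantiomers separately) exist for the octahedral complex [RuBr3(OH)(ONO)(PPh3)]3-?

5

The six octahedral sites form three mutually perpendicular trans pairs.
There are 4 geometric isomers: Br mer (3 arrangements); Br fac (chiral).
One of these lacks any improper symmetry element and so occurs as an enantiomeric pair, giving 4 + 1 = 5 stereoisomers in total.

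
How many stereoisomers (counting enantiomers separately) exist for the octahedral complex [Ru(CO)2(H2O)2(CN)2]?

6

The six octahedral sites form three mutually perpendicular trans pairs.
There are 5 geometric isomers: CO trans, H2O trans, CN trans; CO cis, H2O cis, CN trans; CO cis, H2O trans, CN cis; CO cis, H2O cis, CN cis (chiral); CO trans, H2O cis, CN cis.
One of these lacks any improper symmetry element and so occurs as an enantiomeric pair, giving 5 + 1 = 6 stereoisomers in total.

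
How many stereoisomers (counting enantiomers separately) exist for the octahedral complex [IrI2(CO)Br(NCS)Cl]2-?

Systematic enumeration (placing each ligand type in turn and discarding arrangements equivalent by rotation or reflection) gives 9 geometric isomers.
Of these, 6 lack any improper symmetry element and so occur as enantiomeric pairs, giving 9 + 6 = 15 stereoisomers in total.

15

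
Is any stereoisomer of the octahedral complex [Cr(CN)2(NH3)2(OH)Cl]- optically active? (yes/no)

yes

Systematic placement gives 6 geometric isomers: CN trans, NH3 cis; CN trans, NH3 trans; CN cis, NH3 cis (3 arrangements, 2 chiral); CN cis, NH3 trans.
Of these, 2 lack any improper symmetry element and so occur as enantiomeric pairs, giving 6 + 2 = 8 stereoisomers in total.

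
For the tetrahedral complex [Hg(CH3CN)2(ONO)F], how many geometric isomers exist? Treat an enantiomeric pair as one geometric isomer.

All four vertices of a tetrahedron are equivalent and mutually adjacent, so cis/trans isomerism cannot arise.
Only one geometric arrangement is possible.

1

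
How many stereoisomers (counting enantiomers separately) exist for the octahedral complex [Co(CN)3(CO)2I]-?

3

There are 3 geometric isomers: CN mer, CO cis; CN mer, CO trans; CN fac, CO cis.
Each arrangement has an internal mirror plane or centre of symmetry, so none is chiral.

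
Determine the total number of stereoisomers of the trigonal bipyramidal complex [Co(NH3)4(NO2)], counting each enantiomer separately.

In a trigonal bipyramid the two axial positions differ from the three equatorial ones.
The distinct arrangements are (2 in all): NO2 equatorial; NO2 axial.
Each arrangement has an internal mirror plane or centre of symmetry, so none is chiral.

2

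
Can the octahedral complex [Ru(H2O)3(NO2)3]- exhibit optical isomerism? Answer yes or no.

no

There are 2 geometric isomers: H2O mer; H2O fac.
Each arrangement has an internal mirror plane or centre of symmetry, so none is chiral.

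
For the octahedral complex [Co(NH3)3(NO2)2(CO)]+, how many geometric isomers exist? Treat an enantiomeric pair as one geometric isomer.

The six octahedral sites form three mutually perpendicular trans pairs.
Systematic placement gives 3 geometric isomers: NH3 mer, NO2 trans; NH3 fac, NO2 cis; NH3 mer, NO2 cis.

3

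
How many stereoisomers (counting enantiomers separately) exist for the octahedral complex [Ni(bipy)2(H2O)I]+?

3

The six octahedral sites form three mutually perpendicular trans pairs.
Each bipy is bidentate and must span two cis positions.
Systematic placement gives 2 geometric isomers: H2O and I mutually trans; H2O and I mutually cis (chiral).
One of these lacks any improper symmetry element and so occurs as an enantiomeric pair, giving 2 + 1 = 3 stereoisomers in total.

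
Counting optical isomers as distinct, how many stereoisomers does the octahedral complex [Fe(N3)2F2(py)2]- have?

6

An octahedron has six vertices in three trans pairs; every non-trans pair is cis.
There are 5 geometric isomers: N3 trans, F trans, py trans; N3 cis, F trans, py cis; N3 cis, F cis, py trans; N3 cis, F cis, py cis (chiral); N3 trans, F cis, py cis.
One of these lacks any improper symmetry element and so occurs as an enantiomeric pair, giving 5 + 1 = 6 stereoisomers in total.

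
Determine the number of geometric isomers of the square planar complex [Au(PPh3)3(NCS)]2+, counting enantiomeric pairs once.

Only one geometric arrangement is possible.

1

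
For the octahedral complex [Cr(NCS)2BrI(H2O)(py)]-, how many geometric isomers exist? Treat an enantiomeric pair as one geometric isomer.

9

In an octahedral complex each vertex has one trans partner and four cis neighbours.
Systematic enumeration (placing each ligand type in turn and discarding arrangements equivalent by rotation or reflection) gives 9 geometric isomers.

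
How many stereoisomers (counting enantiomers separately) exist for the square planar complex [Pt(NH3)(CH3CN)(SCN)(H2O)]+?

Working through the distinct placements yields 3 geometric isomers: (CH3CN/NH3 trans, H2O/SCN trans); (CH3CN/SCN trans, H2O/NH3 trans); (CH3CN/H2O trans, NH3/SCN trans).
Each arrangement has an internal mirror plane or centre of symmetry, so none is chiral.

3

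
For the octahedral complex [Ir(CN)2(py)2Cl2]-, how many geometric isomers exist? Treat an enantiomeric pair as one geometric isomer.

5

An octahedron has six vertices in three trans pairs; every non-trans pair is cis.
Systematic placement gives 5 geometric isomers: CN trans, py trans, Cl trans; CN trans, py cis, Cl cis; CN cis, py trans, Cl cis; CN cis, py cis, Cl cis (chiral); CN cis, py cis, Cl trans.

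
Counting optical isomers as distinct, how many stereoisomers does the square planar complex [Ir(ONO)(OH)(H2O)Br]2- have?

3

In a square planar complex each vertex has one trans partner and two cis neighbours.
Working through the distinct placements yields 3 geometric isomers: (Br/OH trans, H2O/ONO trans); (Br/ONO trans, H2O/OH trans); (Br/H2O trans, OH/ONO trans).
Each arrangement has an internal mirror plane or centre of symmetry, so none is chiral.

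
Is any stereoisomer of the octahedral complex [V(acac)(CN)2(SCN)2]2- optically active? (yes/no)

yes

In an octahedral complex each vertex has one trans partner and four cis neighbours.
Each acac is bidentate and must span two cis positions.
There are 3 geometric isomers: CN trans, SCN cis; CN cis, SCN cis (chiral); CN cis, SCN trans.
One of these lacks any improper symmetry element and so occurs as an enantiomeric pair, giving 3 + 1 = 4 stereoisomers in total.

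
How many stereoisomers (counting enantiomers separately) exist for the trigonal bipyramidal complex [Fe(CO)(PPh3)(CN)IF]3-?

In a trigonal bipyramid the two axial positions differ from the three equatorial ones.
Exhaustive case analysis gives 10 geometric isomers.
Of these, 10 lack any improper symmetry element and so occur as enantiomeric pairs, giving 10 + 10 = 20 stereoisomers in total.

20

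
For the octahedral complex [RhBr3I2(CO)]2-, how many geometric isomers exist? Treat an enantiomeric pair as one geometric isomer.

3

The six octahedral sites form three mutually perpendicular trans pairs.
Systematic placement gives 3 geometric isomers: Br mer, I trans; Br mer, I cis; Br fac, I cis.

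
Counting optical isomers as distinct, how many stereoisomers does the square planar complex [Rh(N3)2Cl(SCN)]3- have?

2

There are 2 geometric isomers: N3 cis; N3 trans.
Each arrangement has an internal mirror plane or centre of symmetry, so none is chiral.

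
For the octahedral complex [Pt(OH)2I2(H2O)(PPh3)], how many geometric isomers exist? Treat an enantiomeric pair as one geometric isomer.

In an octahedral complex each vertex has one trans partner and four cis neighbours.
The distinct arrangements are (6 in all): OH cis, I cis (3 arrangements, 2 chiral); OH trans, I cis; OH cis, I trans; OH trans, I trans.

6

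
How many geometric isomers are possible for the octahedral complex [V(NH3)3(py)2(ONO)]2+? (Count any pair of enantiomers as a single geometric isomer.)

3

In an octahedral complex each vertex has one trans partner and four cis neighbours.
Systematic placement gives 3 geometric isomers: NH3 mer, py trans; NH3 mer, py cis; NH3 fac, py cis.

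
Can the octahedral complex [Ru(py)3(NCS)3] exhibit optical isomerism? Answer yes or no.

no

The six octahedral sites form three mutually perpendicular trans pairs.
The distinct arrangements are (2 in all): py mer; py fac.
Each arrangement has an internal mirror plane or centre of symmetry, so none is chiral.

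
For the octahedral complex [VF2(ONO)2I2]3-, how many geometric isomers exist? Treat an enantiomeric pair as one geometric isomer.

5

The six octahedral sites form three mutually perpendicular trans pairs.
There are 5 geometric isomers: F trans, ONO trans, I trans; F trans, ONO cis, I cis; F cis, ONO trans, I cis; F cis, ONO cis, I cis (chiral); F cis, ONO cis, I trans.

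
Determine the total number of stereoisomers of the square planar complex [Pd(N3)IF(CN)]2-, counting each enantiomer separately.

In a square planar complex each vertex has one trans partner and two cis neighbours.
The distinct arrangements are (3 in all): (CN/I trans, F/N3 trans); (CN/N3 trans, F/I trans); (CN/F trans, I/N3 trans).
Each arrangement has an internal mirror plane or centre of symmetry, so none is chiral.

3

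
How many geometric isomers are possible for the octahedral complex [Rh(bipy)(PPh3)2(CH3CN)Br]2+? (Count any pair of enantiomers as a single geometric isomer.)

The six octahedral sites form three mutually perpendicular trans pairs.
Each bipy is bidentate and must span two cis positions.
There are 4 geometric isomers: PPh3 cis (3 arrangements, 2 chiral); PPh3 trans.

4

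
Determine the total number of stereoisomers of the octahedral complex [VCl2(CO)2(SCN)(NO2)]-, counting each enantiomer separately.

An octahedron has six vertices in three trans pairs; every non-trans pair is cis.
There are 6 geometric isomers: Cl trans, CO trans; Cl cis, CO trans; Cl cis, CO cis (3 arrangements, 2 chiral); Cl trans, CO cis.
Of these, 2 lack any improper symmetry element and so occur as enantiomeric pairs, giving 6 + 2 = 8 stereoisomers in total.

8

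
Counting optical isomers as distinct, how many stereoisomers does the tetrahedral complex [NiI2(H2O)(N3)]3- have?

Only one geometric arrangement is possible.

1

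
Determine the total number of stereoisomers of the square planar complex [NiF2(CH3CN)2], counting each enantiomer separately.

2

There are 2 geometric isomers: F cis; F trans.
Each arrangement has an internal mirror plane or centre of symmetry, so none is chiral.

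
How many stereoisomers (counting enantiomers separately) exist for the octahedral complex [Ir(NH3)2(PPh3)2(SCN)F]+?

The distinct arrangements are (6 in all): NH3 cis, PPh3 cis (3 arrangements, 2 chiral); NH3 cis, PPh3 trans; NH3 trans, PPh3 cis; NH3 trans, PPh3 trans.
Of these, 2 lack any improper symmetry element and so occur as enantiomeric pairs, giving 6 + 2 = 8 stereoisomers in total.

8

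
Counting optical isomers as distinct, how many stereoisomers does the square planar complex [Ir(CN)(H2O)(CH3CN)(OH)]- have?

3

In a square planar complex each vertex has one trans partner and two cis neighbours.
The distinct arrangements are (3 in all): (CH3CN/H2O trans, CN/OH trans); (CH3CN/OH trans, CN/H2O trans); (CH3CN/CN trans, H2O/OH trans).
Each arrangement has an internal mirror plane or centre of symmetry, so none is chiral.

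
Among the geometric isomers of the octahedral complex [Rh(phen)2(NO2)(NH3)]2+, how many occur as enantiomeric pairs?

In an octahedral complex each vertex has one trans partner and four cis neighbours.
Each phen is bidentate and must span two cis positions.
Systematic placement gives 2 geometric isomers: NO2 and NH3 mutually trans; NO2 and NH3 mutually cis (chiral).
One of these lacks any improper symmetry element and so occurs as an enantiomeric pair, giving 2 + 1 = 3 stereoisomers in total.

1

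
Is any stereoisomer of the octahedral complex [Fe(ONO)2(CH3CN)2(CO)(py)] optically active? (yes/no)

yes

In an octahedral complex each vertex has one trans partner and four cis neighbours.
The distinct arrangements are (6 in all): ONO cis, CH3CN trans; ONO trans, CH3CN trans; ONO cis, CH3CN cis (3 arrangements, 2 chiral); ONO trans, CH3CN cis.
Of these, 2 lack any improper symmetry element and so occur as enantiomeric pairs, giving 6 + 2 = 8 stereoisomers in total.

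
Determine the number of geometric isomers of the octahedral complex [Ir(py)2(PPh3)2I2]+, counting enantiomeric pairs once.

5

In an octahedral complex each vertex has one trans partner and four cis neighbours.
Working through the distinct placements yields 5 geometric isomers: py trans, PPh3 trans, I trans; py cis, PPh3 cis, I trans; py trans, PPh3 cis, I cis; py cis, PPh3 cis, I cis (chiral); py cis, PPh3 trans, I cis.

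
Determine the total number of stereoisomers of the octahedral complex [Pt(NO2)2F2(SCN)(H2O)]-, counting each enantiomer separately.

The six octahedral sites form three mutually perpendicular trans pairs.
The distinct arrangements are (6 in all): NO2 cis, F trans; NO2 trans, F trans; NO2 cis, F cis (3 arrangements, 2 chiral); NO2 trans, F cis.
Of these, 2 lack any improper symmetry element and so occur as enantiomeric pairs, giving 6 + 2 = 8 stereoisomers in total.

8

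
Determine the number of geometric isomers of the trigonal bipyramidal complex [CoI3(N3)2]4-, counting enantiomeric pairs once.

A trigonal bipyramid has two axial and three equatorial sites, which are chemically inequivalent.
There are 3 geometric isomers: N3 both equatorial; N3 one axial, one equatorial; N3 both axial.

3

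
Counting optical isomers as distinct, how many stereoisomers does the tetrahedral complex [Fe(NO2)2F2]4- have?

In a tetrahedral complex all four positions are equivalent and every pair of ligands is adjacent — there is no cis/trans distinction.
Only one geometric arrangement is possible.

1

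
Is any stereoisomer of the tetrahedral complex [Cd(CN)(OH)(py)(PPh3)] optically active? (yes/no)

All four vertices of a tetrahedron are equivalent and mutually adjacent, so cis/trans isomerism cannot arise.
Only one geometric arrangement is possible; it has no improper symmetry element, so it exists as a pair of enantiomers (2 stereoisomers).

yes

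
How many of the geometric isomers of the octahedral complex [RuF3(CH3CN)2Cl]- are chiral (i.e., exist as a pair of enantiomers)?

The six octahedral sites form three mutually perpendicular trans pairs.
The distinct arrangements are (3 in all): F mer, CH3CN trans; F mer, CH3CN cis; F fac, CH3CN cis.
Each arrangement has an internal mirror plane or centre of symmetry, so none is chiral.

0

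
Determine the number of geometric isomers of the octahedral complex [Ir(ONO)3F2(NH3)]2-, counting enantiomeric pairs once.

An octahedron has six vertices in three trans pairs; every non-trans pair is cis.
Systematic placement gives 3 geometric isomers: ONO mer, F trans; ONO mer, F cis; ONO fac, F cis.

3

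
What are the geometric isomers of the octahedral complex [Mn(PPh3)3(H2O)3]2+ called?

fac and mer

The six octahedral sites form three mutually perpendicular trans pairs.
Systematic placement gives 2 geometric isomers: PPh3 mer; PPh3 fac.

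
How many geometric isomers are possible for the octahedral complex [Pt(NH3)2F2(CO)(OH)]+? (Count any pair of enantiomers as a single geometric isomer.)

The six octahedral sites form three mutually perpendicular trans pairs.
There are 6 geometric isomers: NH3 cis, F cis (3 arrangements, 2 chiral); NH3 trans, F cis; NH3 cis, F trans; NH3 trans, F trans.

6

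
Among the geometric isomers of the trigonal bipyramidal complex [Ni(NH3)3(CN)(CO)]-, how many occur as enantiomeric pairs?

A trigonal bipyramid has two axial and three equatorial sites, which are chemically inequivalent.
Systematic placement gives 4 geometric isomers: CN axial, CO axial; CN axial, CO equatorial; CN equatorial, CO axial; CN equatorial, CO equatorial.
Each arrangement has an internal mirror plane or centre of symmetry, so none is chiral.

0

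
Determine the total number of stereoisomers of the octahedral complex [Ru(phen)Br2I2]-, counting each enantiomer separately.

4

An octahedron has six vertices in three trans pairs; every non-trans pair is cis.
Each phen is bidentate and must span two cis positions.
Systematic placement gives 3 geometric isomers: Br trans, I cis; Br cis, I cis (chiral); Br cis, I trans.
One of these lacks any improper symmetry element and so occurs as an enantiomeric pair, giving 3 + 1 = 4 stereoisomers in total.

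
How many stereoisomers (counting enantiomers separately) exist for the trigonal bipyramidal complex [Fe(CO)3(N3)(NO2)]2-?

In a trigonal bipyramid the two axial positions differ from the three equatorial ones.
Systematic placement gives 4 geometric isomers: N3 equatorial, NO2 equatorial; N3 axial, NO2 equatorial; N3 equatorial, NO2 axial; N3 axial, NO2 axial.
Each arrangement has an internal mirror plane or centre of symmetry, so none is chiral.

4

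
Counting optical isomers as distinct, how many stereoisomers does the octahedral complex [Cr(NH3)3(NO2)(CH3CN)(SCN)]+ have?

The six octahedral sites form three mutually perpendicular trans pairs.
Systematic placement gives 4 geometric isomers: NH3 mer (3 arrangements); NH3 fac (chiral).
One of these lacks any improper symmetry element and so occurs as an enantiomeric pair, giving 4 + 1 = 5 stereoisomers in total.

5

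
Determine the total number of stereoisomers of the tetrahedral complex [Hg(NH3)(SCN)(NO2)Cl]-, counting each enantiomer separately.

Only one geometric arrangement is possible; it has no improper symmetry element, so it exists as a pair of enantiomers (2 stereoisomers).

2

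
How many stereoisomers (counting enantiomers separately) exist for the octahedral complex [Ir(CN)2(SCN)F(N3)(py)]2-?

15

In an octahedral complex each vertex has one trans partner and four cis neighbours.
Systematic enumeration (placing each ligand type in turn and discarding arrangements equivalent by rotation or reflection) gives 9 geometric isomers.
Of these, 6 lack any improper symmetry element and so occur as enantiomeric pairs, giving 9 + 6 = 15 stereoisomers in total.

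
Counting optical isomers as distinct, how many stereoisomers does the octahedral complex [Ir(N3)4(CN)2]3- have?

2

The six octahedral sites form three mutually perpendicular trans pairs.
Systematic placement gives 2 geometric isomers: CN trans; CN cis.
Each arrangement has an internal mirror plane or centre of symmetry, so none is chiral.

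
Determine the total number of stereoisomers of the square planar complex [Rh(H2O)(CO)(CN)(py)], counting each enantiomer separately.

A square has two trans pairs of vertices; adjacent vertices are cis.
Working through the distinct placements yields 3 geometric isomers: (CN/H2O trans, CO/py trans); (CN/py trans, CO/H2O trans); (CN/CO trans, H2O/py trans).
Each arrangement has an internal mirror plane or centre of symmetry, so none is chiral.

3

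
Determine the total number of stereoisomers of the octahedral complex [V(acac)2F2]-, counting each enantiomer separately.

3

An octahedron has six vertices in three trans pairs; every non-trans pair is cis.
Each acac is bidentate and must span two cis positions.
There are 2 geometric isomers: F trans; F cis (chiral).
One of these lacks any improper symmetry element and so occurs as an enantiomeric pair, giving 2 + 1 = 3 stereoisomers in total.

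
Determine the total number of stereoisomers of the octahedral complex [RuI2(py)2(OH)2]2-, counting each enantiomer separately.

6

Working through the distinct placements yields 5 geometric isomers: I trans, py trans, OH trans; I trans, py cis, OH cis; I cis, py trans, OH cis; I cis, py cis, OH cis (chiral); I cis, py cis, OH trans.
One of these lacks any improper symmetry element and so occurs as an enantiomeric pair, giving 5 + 1 = 6 stereoisomers in total.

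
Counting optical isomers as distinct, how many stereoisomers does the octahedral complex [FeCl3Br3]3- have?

2

An octahedron has six vertices in three trans pairs; every non-trans pair is cis.
Working through the distinct placements yields 2 geometric isomers: Cl mer; Cl fac.
Each arrangement has an internal mirror plane or centre of symmetry, so none is chiral.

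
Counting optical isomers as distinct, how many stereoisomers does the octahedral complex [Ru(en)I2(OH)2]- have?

The six octahedral sites form three mutually perpendicular trans pairs.
Each en is bidentate and must span two cis positions.
Systematic placement gives 3 geometric isomers: I trans, OH cis; I cis, OH cis (chiral); I cis, OH trans.
One of these lacks any improper symmetry element and so occurs as an enantiomeric pair, giving 3 + 1 = 4 stereoisomers in total.

4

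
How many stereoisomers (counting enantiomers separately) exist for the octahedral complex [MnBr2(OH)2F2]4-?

6

The six octahedral sites form three mutually perpendicular trans pairs.
Working through the distinct placements yields 5 geometric isomers: Br trans, OH trans, F trans; Br trans, OH cis, F cis; Br cis, OH trans, F cis; Br cis, OH cis, F cis (chiral); Br cis, OH cis, F trans.
One of these lacks any improper symmetry element and so occurs as an enantiomeric pair, giving 5 + 1 = 6 stereoisomers in total.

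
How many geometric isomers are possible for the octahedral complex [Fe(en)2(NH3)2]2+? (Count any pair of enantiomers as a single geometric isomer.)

In an octahedral complex each vertex has one trans partner and four cis neighbours.
Each en is bidentate and must span two cis positions.
The distinct arrangements are (2 in all): NH3 trans; NH3 cis (chiral).

2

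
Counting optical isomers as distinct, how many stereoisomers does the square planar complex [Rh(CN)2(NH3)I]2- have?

2

Systematic placement gives 2 geometric isomers: CN cis; CN trans.
Each arrangement has an internal mirror plane or centre of symmetry, so none is chiral.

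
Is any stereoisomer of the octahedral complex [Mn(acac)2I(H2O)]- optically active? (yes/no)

yes

Each acac is bidentate and must span two cis positions.
Working through the distinct placements yields 2 geometric isomers: I and H2O mutually trans; I and H2O mutually cis (chiral).
One of these lacks any improper symmetry element and so occurs as an enantiomeric pair, giving 2 + 1 = 3 stereoisomers in total.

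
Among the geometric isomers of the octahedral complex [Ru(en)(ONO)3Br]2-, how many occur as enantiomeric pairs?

The six octahedral sites form three mutually perpendicular trans pairs.
Each en is bidentate and must span two cis positions.
There are 2 geometric isomers: ONO fac; ONO mer.
Each arrangement has an internal mirror plane or centre of symmetry, so none is chiral.

0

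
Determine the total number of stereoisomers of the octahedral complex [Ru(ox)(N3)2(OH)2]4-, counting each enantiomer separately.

4

Each ox is bidentate and must span two cis positions.
Systematic placement gives 3 geometric isomers: N3 trans, OH cis; N3 cis, OH cis (chiral); N3 cis, OH trans.
One of these lacks any improper symmetry element and so occurs as an enantiomeric pair, giving 3 + 1 = 4 stereoisomers in total.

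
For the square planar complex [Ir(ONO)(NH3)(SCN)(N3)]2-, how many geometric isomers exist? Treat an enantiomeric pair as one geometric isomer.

3

A square has two trans pairs of vertices; adjacent vertices are cis.
There are 3 geometric isomers: (N3/ONO trans, NH3/SCN trans); (N3/SCN trans, NH3/ONO trans); (N3/NH3 trans, ONO/SCN trans).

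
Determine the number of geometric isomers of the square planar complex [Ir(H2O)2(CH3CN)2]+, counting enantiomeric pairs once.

2

In a square planar complex each vertex has one trans partner and two cis neighbours.
The distinct arrangements are (2 in all): H2O cis; H2O trans.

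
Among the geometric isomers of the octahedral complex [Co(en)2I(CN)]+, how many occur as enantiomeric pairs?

Each en is bidentate and must span two cis positions.
Systematic placement gives 2 geometric isomers: I and CN mutually trans; I and CN mutually cis (chiral).
One of these lacks any improper symmetry element and so occurs as an enantiomeric pair, giving 2 + 1 = 3 stereoisomers in total.

1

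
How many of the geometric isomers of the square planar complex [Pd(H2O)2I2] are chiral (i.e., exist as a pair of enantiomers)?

0

Systematic placement gives 2 geometric isomers: H2O cis; H2O trans.
Each arrangement has an internal mirror plane or centre of symmetry, so none is chiral.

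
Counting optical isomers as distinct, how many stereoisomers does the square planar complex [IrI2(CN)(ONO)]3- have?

2

In a square planar complex each vertex has one trans partner and two cis neighbours.
Systematic placement gives 2 geometric isomers: I cis; I trans.
Each arrangement has an internal mirror plane or centre of symmetry, so none is chiral.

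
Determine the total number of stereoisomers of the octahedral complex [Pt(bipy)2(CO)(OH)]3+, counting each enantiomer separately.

An octahedron has six vertices in three trans pairs; every non-trans pair is cis.
Each bipy is bidentate and must span two cis positions.
Working through the distinct placements yields 2 geometric isomers: CO and OH mutually trans; CO and OH mutually cis (chiral).
One of these lacks any improper symmetry element and so occurs as an enantiomeric pair, giving 2 + 1 = 3 stereoisomers in total.

3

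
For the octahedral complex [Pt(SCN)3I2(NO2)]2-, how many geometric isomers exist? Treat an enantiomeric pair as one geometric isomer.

The six octahedral sites form three mutually perpendicular trans pairs.
Systematic placement gives 3 geometric isomers: SCN mer, I trans; SCN mer, I cis; SCN fac, I cis.

3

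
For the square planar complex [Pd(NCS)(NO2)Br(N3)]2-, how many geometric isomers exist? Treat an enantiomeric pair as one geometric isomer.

3

A square has two trans pairs of vertices; adjacent vertices are cis.
The distinct arrangements are (3 in all): (Br/NCS trans, N3/NO2 trans); (Br/NO2 trans, N3/NCS trans); (Br/N3 trans, NCS/NO2 trans).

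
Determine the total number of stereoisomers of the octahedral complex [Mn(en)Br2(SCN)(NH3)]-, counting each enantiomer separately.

An octahedron has six vertices in three trans pairs; every non-trans pair is cis.
Each en is bidentate and must span two cis positions.
The distinct arrangements are (4 in all): Br trans; Br cis (3 arrangements, 2 chiral).
Of these, 2 lack any improper symmetry element and so occur as enantiomeric pairs, giving 4 + 2 = 6 stereoisomers in total.

6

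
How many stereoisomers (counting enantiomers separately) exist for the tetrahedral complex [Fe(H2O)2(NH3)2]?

In a tetrahedral complex all four positions are equivalent and every pair of ligands is adjacent — there is no cis/trans distinction.
Only one geometric arrangement is possible.

1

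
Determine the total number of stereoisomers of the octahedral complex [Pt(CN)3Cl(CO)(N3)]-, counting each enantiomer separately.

5

An octahedron has six vertices in three trans pairs; every non-trans pair is cis.
There are 4 geometric isomers: CN mer (3 arrangements); CN fac (chiral).
One of these lacks any improper symmetry element and so occurs as an enantiomeric pair, giving 4 + 1 = 5 stereoisomers in total.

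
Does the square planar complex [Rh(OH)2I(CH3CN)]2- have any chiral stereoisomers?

In a square planar complex each vertex has one trans partner and two cis neighbours.
Systematic placement gives 2 geometric isomers: OH cis; OH trans.
Each arrangement has an internal mirror plane or centre of symmetry, so none is chiral.

no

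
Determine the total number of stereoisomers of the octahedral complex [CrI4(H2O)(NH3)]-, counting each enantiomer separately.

2

There are 2 geometric isomers: H2O and NH3 mutually cis; H2O and NH3 mutually trans.
Each arrangement has an internal mirror plane or centre of symmetry, so none is chiral.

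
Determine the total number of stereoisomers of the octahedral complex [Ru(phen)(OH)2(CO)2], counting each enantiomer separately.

The six octahedral sites form three mutually perpendicular trans pairs.
Each phen is bidentate and must span two cis positions.
Working through the distinct placements yields 3 geometric isomers: OH cis, CO trans; OH cis, CO cis (chiral); OH trans, CO cis.
One of these lacks any improper symmetry element and so occurs as an enantiomeric pair, giving 3 + 1 = 4 stereoisomers in total.

4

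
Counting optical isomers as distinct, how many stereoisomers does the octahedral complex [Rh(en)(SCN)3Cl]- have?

In an octahedral complex each vertex has one trans partner and four cis neighbours.
Each en is bidentate and must span two cis positions.
Working through the distinct placements yields 2 geometric isomers: SCN fac; SCN mer.
Each arrangement has an internal mirror plane or centre of symmetry, so none is chiral.

2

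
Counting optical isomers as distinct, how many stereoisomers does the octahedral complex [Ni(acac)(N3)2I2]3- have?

Each acac is bidentate and must span two cis positions.
There are 3 geometric isomers: N3 cis, I trans; N3 cis, I cis (chiral); N3 trans, I cis.
One of these lacks any improper symmetry element and so occurs as an enantiomeric pair, giving 3 + 1 = 4 stereoisomers in total.

4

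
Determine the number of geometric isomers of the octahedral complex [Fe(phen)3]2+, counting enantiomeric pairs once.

1

In an octahedral complex each vertex has one trans partner and four cis neighbours.
Each phen is bidentate and must span two cis positions.
Only one geometric arrangement is possible; it has no improper symmetry element, so it exists as a pair of enantiomers (2 stereoisomers).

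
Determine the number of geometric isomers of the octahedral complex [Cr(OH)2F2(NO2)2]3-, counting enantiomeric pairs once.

The distinct arrangements are (5 in all): OH trans, F trans, NO2 trans; OH cis, F trans, NO2 cis; OH trans, F cis, NO2 cis; OH cis, F cis, NO2 cis (chiral); OH cis, F cis, NO2 trans.

5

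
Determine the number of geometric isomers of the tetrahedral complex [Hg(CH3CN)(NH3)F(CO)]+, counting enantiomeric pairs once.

1

In a tetrahedral complex all four positions are equivalent and every pair of ligands is adjacent — there is no cis/trans distinction.
Only one geometric arrangement is possible; it has no improper symmetry element, so it exists as a pair of enantiomers (2 stereoisomers).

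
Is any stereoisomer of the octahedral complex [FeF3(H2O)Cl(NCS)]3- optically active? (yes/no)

Working through the distinct placements yields 4 geometric isomers: F mer (3 arrangements); F fac (chiral).
One of these lacks any improper symmetry element and so occurs as an enantiomeric pair, giving 4 + 1 = 5 stereoisomers in total.

yes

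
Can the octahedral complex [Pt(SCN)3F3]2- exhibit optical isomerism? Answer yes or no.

no

The six octahedral sites form three mutually perpendicular trans pairs.
Systematic placement gives 2 geometric isomers: SCN mer; SCN fac.
Each arrangement has an internal mirror plane or centre of symmetry, so none is chiral.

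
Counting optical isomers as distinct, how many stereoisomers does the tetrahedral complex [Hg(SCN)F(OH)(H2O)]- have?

In a tetrahedral complex all four positions are equivalent and every pair of ligands is adjacent — there is no cis/trans distinction.
Only one geometric arrangement is possible; it has no improper symmetry element, so it exists as a pair of enantiomers (2 stereoisomers).

2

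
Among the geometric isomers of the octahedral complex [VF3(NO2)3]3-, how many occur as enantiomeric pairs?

In an octahedral complex each vertex has one trans partner and four cis neighbours.
There are 2 geometric isomers: F mer; F fac.
Each arrangement has an internal mirror plane or centre of symmetry, so none is chiral.

0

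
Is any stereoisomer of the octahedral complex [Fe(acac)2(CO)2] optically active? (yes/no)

In an octahedral complex each vertex has one trans partner and four cis neighbours.
Each acac is bidentate and must span two cis positions.
There are 2 geometric isomers: CO trans; CO cis (chiral).
One of these lacks any improper symmetry element and so occurs as an enantiomeric pair, giving 2 + 1 = 3 stereoisomers in total.

yes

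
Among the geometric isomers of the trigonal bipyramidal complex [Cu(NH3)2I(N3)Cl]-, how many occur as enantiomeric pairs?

A trigonal bipyramid has two axial and three equatorial sites, which are chemically inequivalent.
Systematic enumeration (placing each ligand type in turn and discarding arrangements equivalent by rotation or reflection) gives 7 geometric isomers.
Of these, 3 lack any improper symmetry element and so occur as enantiomeric pairs, giving 7 + 3 = 10 stereoisomers in total.

3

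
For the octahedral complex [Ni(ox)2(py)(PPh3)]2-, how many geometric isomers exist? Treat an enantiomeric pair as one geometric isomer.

An octahedron has six vertices in three trans pairs; every non-trans pair is cis.
Each ox is bidentate and must span two cis positions.
The distinct arrangements are (2 in all): py and PPh3 mutually cis (chiral); py and PPh3 mutually trans.

2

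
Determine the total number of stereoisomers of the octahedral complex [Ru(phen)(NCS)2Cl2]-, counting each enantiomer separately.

4

Each phen is bidentate and must span two cis positions.
Systematic placement gives 3 geometric isomers: NCS cis, Cl trans; NCS cis, Cl cis (chiral); NCS trans, Cl cis.
One of these lacks any improper symmetry element and so occurs as an enantiomeric pair, giving 3 + 1 = 4 stereoisomers in total.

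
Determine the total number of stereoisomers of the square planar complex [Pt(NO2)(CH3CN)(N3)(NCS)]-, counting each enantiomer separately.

3

In a square planar complex each vertex has one trans partner and two cis neighbours.
The distinct arrangements are (3 in all): (CH3CN/NCS trans, N3/NO2 trans); (CH3CN/NO2 trans, N3/NCS trans); (CH3CN/N3 trans, NCS/NO2 trans).
Each arrangement has an internal mirror plane or centre of symmetry, so none is chiral.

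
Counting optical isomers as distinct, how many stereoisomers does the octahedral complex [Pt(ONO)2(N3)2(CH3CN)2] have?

The six octahedral sites form three mutually perpendicular trans pairs.
Working through the distinct placements yields 5 geometric isomers: ONO trans, N3 trans, CH3CN trans; ONO cis, N3 cis, CH3CN trans; ONO trans, N3 cis, CH3CN cis; ONO cis, N3 cis, CH3CN cis (chiral); ONO cis, N3 trans, CH3CN cis.
One of these lacks any improper symmetry element and so occurs as an enantiomeric pair, giving 5 + 1 = 6 stereoisomers in total.

6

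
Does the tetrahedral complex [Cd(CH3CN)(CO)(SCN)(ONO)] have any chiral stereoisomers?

In a tetrahedral complex all four positions are equivalent and every pair of ligands is adjacent — there is no cis/trans distinction.
Only one geometric arrangement is possible; it has no improper symmetry element, so it exists as a pair of enantiomers (2 stereoisomers).

yes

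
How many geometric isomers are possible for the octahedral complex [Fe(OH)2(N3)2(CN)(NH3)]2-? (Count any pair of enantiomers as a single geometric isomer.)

In an octahedral complex each vertex has one trans partner and four cis neighbours.
The distinct arrangements are (6 in all): OH trans, N3 cis; OH cis, N3 cis (3 arrangements, 2 chiral); OH trans, N3 trans; OH cis, N3 trans.

6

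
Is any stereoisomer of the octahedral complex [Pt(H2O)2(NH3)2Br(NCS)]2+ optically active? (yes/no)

An octahedron has six vertices in three trans pairs; every non-trans pair is cis.
The distinct arrangements are (6 in all): H2O cis, NH3 trans; H2O cis, NH3 cis (3 arrangements, 2 chiral); H2O trans, NH3 trans; H2O trans, NH3 cis.
Of these, 2 lack any improper symmetry element and so occur as enantiomeric pairs, giving 6 + 2 = 8 stereoisomers in total.

yes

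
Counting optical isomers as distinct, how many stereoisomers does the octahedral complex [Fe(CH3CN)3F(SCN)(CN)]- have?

Systematic placement gives 4 geometric isomers: CH3CN mer (3 arrangements); CH3CN fac (chiral).
One of these lacks any improper symmetry element and so occurs as an enantiomeric pair, giving 4 + 1 = 5 stereoisomers in total.

5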